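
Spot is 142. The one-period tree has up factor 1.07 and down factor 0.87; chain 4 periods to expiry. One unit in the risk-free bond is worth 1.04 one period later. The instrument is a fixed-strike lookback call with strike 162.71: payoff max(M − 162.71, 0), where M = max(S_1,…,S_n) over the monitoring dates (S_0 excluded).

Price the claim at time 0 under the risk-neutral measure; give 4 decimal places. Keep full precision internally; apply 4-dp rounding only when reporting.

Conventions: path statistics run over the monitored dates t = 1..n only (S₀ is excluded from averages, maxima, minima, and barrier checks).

price = 11.3372

With p* = (R−d)/(u−d) = 0.8500, sum probability × payoff across the paths and divide by R^4.
Enumerate all 2^4 = 16 price paths (U = up ×1.07, D = down ×0.87); each path with k up-moves has probability p*^k·(1−p*)^(4−k).
DDDD: M=123.5400, payoff=0.0000, prob=0.000506
UDDD: M=151.9400, payoff=0.0000, prob=0.002869
DUDD: M=132.1878, payoff=0.0000, prob=0.002869
UUDD: M=162.5758, payoff=0.0000, prob=0.016256
DDUD: M=123.5400, payoff=0.0000, prob=0.002869
UDUD: M=151.9400, payoff=0.0000, prob=0.016256
DUUD: M=141.4409, payoff=0.0000, prob=0.016256
UUUD: M=173.9561, payoff=11.2461, prob=0.092119
DDDU: M=123.5400, payoff=0.0000, prob=0.002869
UDDU: M=151.9400, payoff=0.0000, prob=0.016256
DUDU: M=132.1878, payoff=0.0000, prob=0.016256
UUDU: M=162.5758, payoff=0.0000, prob=0.092119
DDUU: M=123.5400, payoff=0.0000, prob=0.016256
UDUU: M=151.9400, payoff=0.0000, prob=0.092119
DUUU: M=151.3418, payoff=0.0000, prob=0.092119
UUUU: M=186.1330, payoff=23.4230, prob=0.522006
Price = Σ prob·payoff / R^4 = 13.262947 / 1.169859 = 11.3372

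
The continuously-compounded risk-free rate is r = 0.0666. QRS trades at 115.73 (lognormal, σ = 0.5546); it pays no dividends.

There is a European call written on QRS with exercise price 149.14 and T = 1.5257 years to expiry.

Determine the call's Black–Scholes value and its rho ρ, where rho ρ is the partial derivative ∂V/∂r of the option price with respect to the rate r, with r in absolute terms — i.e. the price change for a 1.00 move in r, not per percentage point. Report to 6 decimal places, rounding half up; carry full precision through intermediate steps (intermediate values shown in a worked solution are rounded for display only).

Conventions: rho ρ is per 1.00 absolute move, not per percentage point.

σ√T = 0.5546·√1.5257 = 0.685038
d₁ = (ln(S/K) + (r+σ²/2)T) / (σ√T) = (ln(115.73/149.14) + (0.0666+0.5546²/2)·1.5257) / 0.685038 = (-0.253626 + 0.336250) / 0.685038 = 0.120613
d₂ = d₁ − σ√T = 0.120613 − 0.685038 = -0.564425
e^{−rT} = 0.903380
N(d₁) = 0.548001,  N(d₂) = 0.286233
Call price V = S·N(d₁) − K·e^{−rT}·N(d₂) = 63.420173 − 38.564150 = 24.856023
ρ = K·T·e^{−rT}·N(d₂) = 58.837324

price = 24.856023
ρ = 58.837324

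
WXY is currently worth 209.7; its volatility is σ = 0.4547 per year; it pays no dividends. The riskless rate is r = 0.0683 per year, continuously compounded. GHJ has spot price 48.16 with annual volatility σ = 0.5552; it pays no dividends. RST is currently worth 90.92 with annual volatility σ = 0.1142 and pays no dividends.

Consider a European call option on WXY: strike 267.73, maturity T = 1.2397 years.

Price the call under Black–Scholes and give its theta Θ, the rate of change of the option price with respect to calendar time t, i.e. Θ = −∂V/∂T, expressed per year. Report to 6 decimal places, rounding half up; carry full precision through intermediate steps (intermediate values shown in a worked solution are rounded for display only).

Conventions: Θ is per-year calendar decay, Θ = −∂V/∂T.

σ√T = 0.4547·√1.2397 = 0.506271
d₁ = (ln(S/K) + (r+σ²/2)T) / (σ√T) = (ln(209.7/267.73) + (0.0683+0.4547²/2)·1.2397) / 0.506271 = (-0.244301 + 0.212827) / 0.506271 = -0.062169
d₂ = d₁ − σ√T = -0.062169 − 0.506271 = -0.568440
e^{−rT} = 0.918814
N(d₁) = 0.475214,  N(d₂) = 0.284868
Call price V = S·N(d₁) − K·e^{−rT}·N(d₂) = 99.652418 − 70.075869 = 29.576549
φ(d₁) = (1/√(2π))·e^{−d₁²/2} = 0.398172
Θ = −S·φ(d₁)·σ/(2√T) − r·K·e^{−rT}·N(d₂) = −17.049274 − 4.786182 = -21.835456

price = 29.576549
Θ = -21.835456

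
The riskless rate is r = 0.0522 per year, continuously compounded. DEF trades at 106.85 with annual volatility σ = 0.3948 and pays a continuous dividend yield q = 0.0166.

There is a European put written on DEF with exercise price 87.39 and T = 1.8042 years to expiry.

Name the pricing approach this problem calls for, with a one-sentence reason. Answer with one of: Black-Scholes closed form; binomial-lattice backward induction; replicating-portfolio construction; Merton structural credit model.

framework: Black-Scholes closed form

Key observation: everything needed for the exact continuous-time valuation of the European put on DEF (strike 87.39) is given, and no feature rules the closed form out.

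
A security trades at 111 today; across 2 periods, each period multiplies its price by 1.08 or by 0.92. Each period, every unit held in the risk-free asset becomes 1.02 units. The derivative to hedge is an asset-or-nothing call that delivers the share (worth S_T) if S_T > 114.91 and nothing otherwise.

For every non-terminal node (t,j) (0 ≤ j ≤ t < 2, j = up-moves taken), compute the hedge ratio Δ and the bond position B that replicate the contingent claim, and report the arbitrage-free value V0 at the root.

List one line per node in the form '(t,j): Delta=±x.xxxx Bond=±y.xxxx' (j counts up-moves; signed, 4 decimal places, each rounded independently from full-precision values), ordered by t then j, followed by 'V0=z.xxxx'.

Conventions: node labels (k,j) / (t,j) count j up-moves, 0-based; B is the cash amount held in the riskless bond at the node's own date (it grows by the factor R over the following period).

Under the risk-neutral measure, an up-move has probability p* = (R−d)/(u−d) = 0.6250 and values discount at R = 1.02.
Payoffs at expiry: V(2,0)=0.0000, V(2,1)=0.0000, V(2,2)=129.4704
Node (1,0) S=102.1200: V=(p*·0.0000+(1−p*)·0.0000)/1.02=0.0000; Δ=(0.0000−0.0000)/(110.2896−93.9504)=0.0000; B=V−Δ·S=0.0000
Node (1,1) S=119.8800: V=(p*·129.4704+(1−p*)·0.0000)/1.02=79.3324; Δ=(129.4704−0.0000)/(129.4704−110.2896)=6.7500; B=V−Δ·S=-729.8576
Node (0,0) S=111.0000: V=(p*·79.3324+(1−p*)·0.0000)/1.02=48.6105; Δ=(79.3324−0.0000)/(119.8800−102.1200)=4.4669; B=V−Δ·S=-447.2167
As a check, the time-0 holding Δ(0,0)·S0 + B(0,0) comes to 48.6105 — exactly V0.

(0,0): Delta=4.4669 Bond=-447.2167
(1,0): Delta=0.0000 Bond=0.0000
(1,1): Delta=6.7500 Bond=-729.8576
V0=48.6105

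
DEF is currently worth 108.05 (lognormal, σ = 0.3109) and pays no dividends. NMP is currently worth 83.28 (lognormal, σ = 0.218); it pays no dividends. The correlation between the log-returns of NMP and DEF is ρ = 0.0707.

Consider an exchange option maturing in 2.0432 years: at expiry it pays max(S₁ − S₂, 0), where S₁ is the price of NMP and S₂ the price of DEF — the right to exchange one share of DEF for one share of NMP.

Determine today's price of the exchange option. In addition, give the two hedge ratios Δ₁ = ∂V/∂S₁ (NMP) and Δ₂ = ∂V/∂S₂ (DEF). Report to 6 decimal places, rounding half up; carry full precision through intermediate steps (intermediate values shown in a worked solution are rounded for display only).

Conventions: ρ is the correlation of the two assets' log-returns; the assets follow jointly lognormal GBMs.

σ_eff = √(σ₁² + σ₂² − 2ρσ₁σ₂) = √(0.218² + 0.3109² − 2·0.0707·0.218·0.3109) = 0.366878
d₁ = (ln(S₁/S₂) + (q₂ − q₁ + σ_eff²/2)T) / (σ_eff√T) = (ln(83.28/108.05) + (0.0 − 0.0 + 0.067300)·2.0432) / 0.524417 = -0.234316
d₂ = d₁ − σ_eff√T = -0.234316 − 0.524417 = -0.758733
N(d₁) = 0.407370,  N(d₂) = 0.224006
V = S₁·e^{−q₁T}·N(d₁) − S₂·e^{−q₂T}·N(d₂) = 33.925774 − 24.203878 = 9.721896
Key observation: r never enters — measured in units of DEF, the claim is a call on S₁/S₂ struck at 1, so only the dividend yields and σ_eff matter.
Δ₁ = e^{−q₁T}·N(d₁) = 0.407370;  Δ₂ = −e^{−q₂T}·N(d₂) = -0.224006

exchange price = 9.721896
Δ1 = 0.407370
Δ2 = -0.224006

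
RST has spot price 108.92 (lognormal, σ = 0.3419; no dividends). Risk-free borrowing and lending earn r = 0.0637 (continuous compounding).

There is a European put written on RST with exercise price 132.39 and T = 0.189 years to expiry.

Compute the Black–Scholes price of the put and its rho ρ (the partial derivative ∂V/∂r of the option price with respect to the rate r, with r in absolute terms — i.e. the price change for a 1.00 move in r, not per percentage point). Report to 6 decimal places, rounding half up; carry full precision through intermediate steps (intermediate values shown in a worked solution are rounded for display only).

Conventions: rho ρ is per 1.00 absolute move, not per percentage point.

price = 22.815994
ρ = -22.355157

σ√T = 0.3419·√0.189 = 0.148638
d₁ = (ln(S/K) + (r+σ²/2)T) / (σ√T) = (ln(108.92/132.39) + (0.0637+0.3419²/2)·0.189) / 0.148638 = (-0.195138 + 0.023086) / 0.148638 = -1.157527
d₂ = d₁ − σ√T = -1.157527 − 0.148638 = -1.306165
e^{−rT} = 0.988033
N(−d₁) = 0.876471,  N(−d₂) = 0.904252
Put price V = K·e^{−rT}·N(−d₂) − S·N(−d₁) = 118.281256 − 95.465262 = 22.815994
ρ = −K·T·e^{−rT}·N(−d₂) = -22.355157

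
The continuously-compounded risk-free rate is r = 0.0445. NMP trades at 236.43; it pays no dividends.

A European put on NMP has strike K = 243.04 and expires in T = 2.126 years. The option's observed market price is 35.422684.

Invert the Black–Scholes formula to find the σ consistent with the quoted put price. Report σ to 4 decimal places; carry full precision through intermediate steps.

At σ = 0.3236 the Black–Scholes value reproduces the quote:
σ√T = 0.3236·√2.126 = 0.471835
d₁ = (ln(S/K) + (r+σ²/2)T) / (σ√T) = (ln(236.43/243.04) + (0.0445+0.3236²/2)·2.126) / 0.471835 = (-0.027574 + 0.205921) / 0.471835 = 0.377987
d₂ = d₁ − σ√T = 0.377987 − 0.471835 = -0.093848
e^{−rT} = 0.909730
N(−d₁) = 0.352720,  N(−d₂) = 0.537385
V = K·e^{−rT}·N(−d₂) − S·N(−d₁) = 118.816344 − 83.393661 = 35.422684 (the observed quote) — the price is monotone increasing in volatility, hence this σ is the only solution

sigma = 0.3236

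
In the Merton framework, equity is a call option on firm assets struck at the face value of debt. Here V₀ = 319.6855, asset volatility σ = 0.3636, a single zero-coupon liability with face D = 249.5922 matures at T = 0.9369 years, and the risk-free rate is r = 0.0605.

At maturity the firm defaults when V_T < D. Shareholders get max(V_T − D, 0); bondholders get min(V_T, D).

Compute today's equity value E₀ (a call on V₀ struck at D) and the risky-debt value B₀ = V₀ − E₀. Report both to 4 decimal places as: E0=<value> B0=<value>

Work the structural quantities from V₀ = 319.6855 against face 249.5922:
d₁ = [ln(V₀/D) + (r + σ²/2)T] / (σ√T)
   = [ln(319.6855/249.5922) + (0.0605 + 0.5·0.3636²)·0.9369] / (0.3636·√0.9369)
   = [0.247509 + 0.118614] / 0.351942 = 1.040296
d₂ = d₁ − σ√T = 1.040296 − 0.351942 = 0.688354
N(d₁) = 0.850899,  N(d₂) = 0.754385,  e^(−rT) = 0.944894
E₀ = V₀·N(d₁) − D·e^(−rT)·N(d₂)
   = 319.6855·0.850899 − 249.5922·0.944894·0.754385 = 94.107165
B₀ = V₀ − E₀ = 319.6855 − 94.107165 = 225.578335

E0=94.1072 B0=225.5783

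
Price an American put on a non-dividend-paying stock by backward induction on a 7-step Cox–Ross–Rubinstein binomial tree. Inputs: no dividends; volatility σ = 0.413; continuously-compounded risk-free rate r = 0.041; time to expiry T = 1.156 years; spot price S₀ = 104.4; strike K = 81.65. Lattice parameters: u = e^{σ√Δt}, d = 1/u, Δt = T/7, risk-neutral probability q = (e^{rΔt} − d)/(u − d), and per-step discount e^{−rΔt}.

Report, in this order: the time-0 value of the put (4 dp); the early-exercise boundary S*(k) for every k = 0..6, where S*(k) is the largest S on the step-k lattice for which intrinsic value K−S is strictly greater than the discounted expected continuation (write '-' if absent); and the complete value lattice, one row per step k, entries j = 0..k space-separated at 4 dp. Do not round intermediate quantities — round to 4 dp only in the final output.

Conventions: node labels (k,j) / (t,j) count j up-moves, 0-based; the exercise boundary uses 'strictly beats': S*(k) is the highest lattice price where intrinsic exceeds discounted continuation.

params: Δt=0.16514 u=1.18274 d=0.84549 q=0.47828 e^(-rΔt)=0.99325
t_7 payoffs: 49.4041 36.5420 18.5496 0.0000 0.0000 0.0000 0.0000 0.0000
t_6: node(6,0) S=38.1386 payoff=43.5114 vs cont=42.9605 → 43.5114 [stop]  node(6,1) S=53.3511 payoff=28.2989 vs cont=27.7480 → 28.2989 [stop]  node(6,2) S=74.6314 payoff=7.0186 vs cont=9.6123 → 9.6123 [wait]  node(6,3) S=104.4000 payoff=0.0000 vs cont=0.0000 → 0.0000 [wait]  node(6,4) S=146.0425 payoff=0.0000 vs cont=0.0000 → 0.0000 [wait]  node(6,5) S=204.2951 payoff=0.0000 vs cont=0.0000 → 0.0000 [wait]  node(6,6) S=285.7833 payoff=0.0000 vs cont=0.0000 → 0.0000 [wait]  ⇒ S*(6)=53.3511
t_5: node(5,0) S=45.1080 payoff=36.5420 vs cont=35.9910 → 36.5420 [stop]  node(5,1) S=63.1004 payoff=18.5496 vs cont=19.2308 → 19.2308 [wait]  node(5,2) S=88.2696 payoff=0.0000 vs cont=4.9810 → 4.9810 [wait]  node(5,3) S=123.4781 payoff=0.0000 vs cont=0.0000 → 0.0000 [wait]  node(5,4) S=172.7303 payoff=0.0000 vs cont=0.0000 → 0.0000 [wait]  node(5,5) S=241.6281 payoff=0.0000 vs cont=0.0000 → 0.0000 [wait]  ⇒ S*(5)=45.1080
t_4: node(4,0) S=53.3511 payoff=28.2989 vs cont=28.0716 → 28.2989 [stop]  node(4,1) S=74.6314 payoff=7.0186 vs cont=12.3316 → 12.3316 [wait]  node(4,2) S=104.4000 payoff=0.0000 vs cont=2.5811 → 2.5811 [wait]  node(4,3) S=146.0425 payoff=0.0000 vs cont=0.0000 → 0.0000 [wait]  node(4,4) S=204.2951 payoff=0.0000 vs cont=0.0000 → 0.0000 [wait]  ⇒ S*(4)=53.3511
t_3: node(3,0) S=63.1004 payoff=18.5496 vs cont=20.5226 → 20.5226 [wait]  node(3,1) S=88.2696 payoff=0.0000 vs cont=7.6163 → 7.6163 [wait]  node(3,2) S=123.4781 payoff=0.0000 vs cont=1.3375 → 1.3375 [wait]  node(3,3) S=172.7303 payoff=0.0000 vs cont=0.0000 → 0.0000 [wait]  ⇒ S*(3)=-
t_2: node(2,0) S=74.6314 payoff=7.0186 vs cont=14.2529 → 14.2529 [wait]  node(2,1) S=104.4000 payoff=0.0000 vs cont=4.5822 → 4.5822 [wait]  node(2,2) S=146.0425 payoff=0.0000 vs cont=0.6931 → 0.6931 [wait]  ⇒ S*(2)=-
t_1: node(1,0) S=88.2696 payoff=0.0000 vs cont=9.5626 → 9.5626 [wait]  node(1,1) S=123.4781 payoff=0.0000 vs cont=2.7037 → 2.7037 [wait]  ⇒ S*(1)=-
t_0: node(0,0) S=104.4000 payoff=0.0000 vs cont=6.2397 → 6.2397 [wait]  ⇒ S*(0)=-

price = 6.2397
boundary = - - - - 53.3511 45.1080 53.3511
tree:
6.2397
9.5626 2.7037
14.2529 4.5822 0.6931
20.5226 7.6163 1.3375 0.0000
28.2989 12.3316 2.5811 0.0000 0.0000
36.5420 19.2308 4.9810 0.0000 0.0000 0.0000
43.5114 28.2989 9.6123 0.0000 0.0000 0.0000 0.0000
49.4041 36.5420 18.5496 0.0000 0.0000 0.0000 0.0000 0.0000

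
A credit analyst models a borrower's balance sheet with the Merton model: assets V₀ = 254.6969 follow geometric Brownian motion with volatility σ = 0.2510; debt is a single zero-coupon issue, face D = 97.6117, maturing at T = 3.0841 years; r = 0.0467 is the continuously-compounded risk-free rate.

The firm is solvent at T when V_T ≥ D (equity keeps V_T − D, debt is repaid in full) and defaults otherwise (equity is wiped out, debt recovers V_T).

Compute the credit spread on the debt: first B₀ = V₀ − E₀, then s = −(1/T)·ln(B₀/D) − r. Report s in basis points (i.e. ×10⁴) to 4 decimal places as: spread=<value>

Apply the equity-as-call identities (strike 97.6117, horizon 3.0841 years):
d₁ = [ln(V₀/D) + (r + σ²/2)T] / (σ√T)
   = [ln(254.6969/97.6117) + (0.0467 + 0.5·0.2510²)·3.0841] / (0.2510·√3.0841)
   = [0.959077 + 0.241178] / 0.440796 = 2.722924
d₂ = d₁ − σ√T = 2.722924 − 0.440796 = 2.282128
N(d₁) = 0.996765,  N(d₂) = 0.988759,  e^(−rT) = 0.865864
E₀ = V₀·N(d₁) − D·e^(−rT)·N(d₂)
   = 254.6969·0.996765 − 97.6117·0.865864·0.988759 = 170.304477
B₀ = V₀ − E₀ = 254.6969 − 170.304477 = 84.392423
spread = −(1/T)·ln(B₀/D) − r = −(1/3.0841)·ln(84.392423/97.6117) − 0.0467 = 0.00048386
in basis points: 0.00048386 × 10⁴ = 4.8386 bp

spread=4.8386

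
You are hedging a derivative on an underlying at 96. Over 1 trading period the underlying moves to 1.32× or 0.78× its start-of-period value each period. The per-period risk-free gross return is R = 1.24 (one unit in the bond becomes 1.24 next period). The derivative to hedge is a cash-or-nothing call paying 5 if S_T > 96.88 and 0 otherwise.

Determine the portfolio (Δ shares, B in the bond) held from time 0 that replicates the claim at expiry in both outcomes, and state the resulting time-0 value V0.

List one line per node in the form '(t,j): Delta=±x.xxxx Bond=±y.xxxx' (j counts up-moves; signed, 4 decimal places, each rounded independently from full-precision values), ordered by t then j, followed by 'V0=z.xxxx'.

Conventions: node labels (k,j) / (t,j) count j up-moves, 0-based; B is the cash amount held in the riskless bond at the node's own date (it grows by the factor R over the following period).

Risk-neutral probability p* = (R−d)/(u−d) = (1.24−0.78)/(1.32−0.78) = 0.8519.
At maturity the claim pays: V(1,0)=0.0000, V(1,1)=5.0000
Node (0,0) S=96.0000: V=(p*·5.0000+(1−p*)·0.0000)/1.24=3.4349; Δ=(5.0000−0.0000)/(126.7200−74.8800)=0.0965; B=V−Δ·S=-5.8244
As a check, the time-0 holding Δ(0,0)·S0 + B(0,0) comes to 3.4349 — exactly V0.

(0,0): Delta=0.0965 Bond=-5.8244
V0=3.4349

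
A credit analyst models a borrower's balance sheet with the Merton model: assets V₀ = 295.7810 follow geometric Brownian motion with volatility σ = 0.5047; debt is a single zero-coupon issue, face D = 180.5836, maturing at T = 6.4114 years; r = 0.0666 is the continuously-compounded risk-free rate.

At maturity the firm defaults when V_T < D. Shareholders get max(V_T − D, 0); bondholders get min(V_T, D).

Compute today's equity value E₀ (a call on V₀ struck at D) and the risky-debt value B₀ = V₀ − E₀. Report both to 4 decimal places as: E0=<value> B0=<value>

E0=207.3081 B0=88.4729

Apply the equity-as-call identities (strike 180.5836, horizon 6.4114 years):
d₁ = [ln(V₀/D) + (r + σ²/2)T] / (σ√T)
   = [ln(295.7810/180.5836) + (0.0666 + 0.5·0.5047²)·6.4114] / (0.5047·√6.4114)
   = [0.493425 + 1.243562] / 1.277938 = 1.359211
d₂ = d₁ − σ√T = 1.359211 − 1.277938 = 0.081273
N(d₁) = 0.912960,  N(d₂) = 0.532388,  e^(−rT) = 0.652464
E₀ = V₀·N(d₁) − D·e^(−rT)·N(d₂)
   = 295.7810·0.912960 − 180.5836·0.652464·0.532388 = 207.308058
B₀ = V₀ − E₀ = 295.7810 − 207.308058 = 88.472942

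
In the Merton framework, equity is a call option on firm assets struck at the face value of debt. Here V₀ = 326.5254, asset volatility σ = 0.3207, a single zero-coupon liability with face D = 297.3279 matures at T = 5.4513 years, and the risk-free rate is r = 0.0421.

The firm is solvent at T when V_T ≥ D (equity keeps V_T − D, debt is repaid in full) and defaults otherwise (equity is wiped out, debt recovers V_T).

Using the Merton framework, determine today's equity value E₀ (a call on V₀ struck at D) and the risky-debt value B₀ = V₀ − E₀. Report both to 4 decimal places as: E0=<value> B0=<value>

Equity is a call on the firm's assets struck at D = 297.3279:
d₁ = [ln(V₀/D) + (r + σ²/2)T] / (σ√T)
   = [ln(326.5254/297.3279) + (0.0421 + 0.5·0.3207²)·5.4513] / (0.3207·√5.4513)
   = [0.093672 + 0.509829] / 0.748771 = 0.805989
d₂ = d₁ − σ√T = 0.805989 − 0.748771 = 0.057218
N(d₁) = 0.789875,  N(d₂) = 0.522814,  e^(−rT) = 0.794931
E₀ = V₀·N(d₁) − D·e^(−rT)·N(d₂)
   = 326.5254·0.789875 − 297.3279·0.794931·0.522814 = 134.344508
B₀ = V₀ − E₀ = 326.5254 − 134.344508 = 192.180892

E0=134.3445 B0=192.1809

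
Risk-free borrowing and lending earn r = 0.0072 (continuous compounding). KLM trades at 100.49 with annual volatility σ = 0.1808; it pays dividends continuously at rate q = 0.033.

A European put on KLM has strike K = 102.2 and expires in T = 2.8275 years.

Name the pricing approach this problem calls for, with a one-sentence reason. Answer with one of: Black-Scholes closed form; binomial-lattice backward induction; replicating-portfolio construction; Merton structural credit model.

framework: Black-Scholes closed form

Key observation: with KLM following a GBM at constant σ and r, the European put struck at 102.2 prices in closed form — nothing here needs a stepwise model or a balance sheet.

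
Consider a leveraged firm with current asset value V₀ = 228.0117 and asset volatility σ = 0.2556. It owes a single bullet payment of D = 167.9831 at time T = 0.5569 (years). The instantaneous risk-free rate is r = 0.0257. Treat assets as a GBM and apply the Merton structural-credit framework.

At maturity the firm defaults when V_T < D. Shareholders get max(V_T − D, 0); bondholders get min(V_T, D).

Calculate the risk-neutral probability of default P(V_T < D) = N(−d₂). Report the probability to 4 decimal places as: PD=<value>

Equity is a call on the firm's assets struck at D = 167.9831:
d₁ = [ln(V₀/D) + (r + σ²/2)T] / (σ√T)
   = [ln(228.0117/167.9831) + (0.0257 + 0.5·0.2556²)·0.5569] / (0.2556·√0.5569)
   = [0.305534 + 0.032504] / 0.190743 = 1.772211
d₂ = d₁ − σ√T = 1.772211 − 0.190743 = 1.581467
risk-neutral PD = N(−d₂) = N(-1.581467) = 0.056886

PD=0.0569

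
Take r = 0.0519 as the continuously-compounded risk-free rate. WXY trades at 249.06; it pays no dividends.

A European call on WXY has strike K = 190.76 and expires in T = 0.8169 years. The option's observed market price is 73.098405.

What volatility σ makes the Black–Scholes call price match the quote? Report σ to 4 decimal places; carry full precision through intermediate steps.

sigma = 0.3717

At σ = 0.3717 the Black–Scholes value reproduces the quote:
σ√T = 0.3717·√0.8169 = 0.335952
d₁ = (ln(S/K) + (r+σ²/2)T) / (σ√T) = (ln(249.06/190.76) + (0.0519+0.3717²/2)·0.8169) / 0.335952 = (0.266678 + 0.098829) / 0.335952 = 1.087973
d₂ = d₁ − σ√T = 1.087973 − 0.335952 = 0.752022
e^{−rT} = 0.958489
N(d₁) = 0.861697,  N(d₂) = 0.773981
V = S·N(d₁) − K·e^{−rT}·N(d₂) = 214.614151 − 141.515745 = 73.098405 (matching the quote); vega is positive throughout, so no other σ reproduces this price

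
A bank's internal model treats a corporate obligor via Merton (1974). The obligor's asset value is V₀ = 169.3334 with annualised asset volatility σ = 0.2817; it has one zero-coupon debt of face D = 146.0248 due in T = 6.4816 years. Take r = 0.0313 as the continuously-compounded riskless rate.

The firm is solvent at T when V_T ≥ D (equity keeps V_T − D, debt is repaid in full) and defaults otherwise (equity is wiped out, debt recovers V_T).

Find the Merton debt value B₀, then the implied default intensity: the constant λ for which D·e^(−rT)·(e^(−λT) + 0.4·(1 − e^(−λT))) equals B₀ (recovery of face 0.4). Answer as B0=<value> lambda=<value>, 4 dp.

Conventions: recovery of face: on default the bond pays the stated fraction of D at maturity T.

B0=99.3750 lambda=0.0501

Work the structural quantities from V₀ = 169.3334 against face 146.0248:
d₁ = [ln(V₀/D) + (r + σ²/2)T] / (σ√T)
   = [ln(169.3334/146.0248) + (0.0313 + 0.5·0.2817²)·6.4816] / (0.2817·√6.4816)
   = [0.148093 + 0.460047] / 0.717180 = 0.847961
d₂ = d₁ − σ√T = 0.847961 − 0.717180 = 0.130782
N(d₁) = 0.801770,  N(d₂) = 0.552026,  e^(−rT) = 0.816381
E₀ = V₀·N(d₁) − D·e^(−rT)·N(d₂)
   = 169.3334·0.801770 − 146.0248·0.816381·0.552026 = 69.958427
B₀ = V₀ − E₀ = 169.3334 − 69.958427 = 99.374973
e^(−λT) = (B₀·e^(rT)/D − 0.4)/(1 − 0.4) = (99.3750·1.224918/146.0248 − 0.4)/0.6 = 0.72266638
λ = −ln(0.72266638)/6.4816 = 0.050112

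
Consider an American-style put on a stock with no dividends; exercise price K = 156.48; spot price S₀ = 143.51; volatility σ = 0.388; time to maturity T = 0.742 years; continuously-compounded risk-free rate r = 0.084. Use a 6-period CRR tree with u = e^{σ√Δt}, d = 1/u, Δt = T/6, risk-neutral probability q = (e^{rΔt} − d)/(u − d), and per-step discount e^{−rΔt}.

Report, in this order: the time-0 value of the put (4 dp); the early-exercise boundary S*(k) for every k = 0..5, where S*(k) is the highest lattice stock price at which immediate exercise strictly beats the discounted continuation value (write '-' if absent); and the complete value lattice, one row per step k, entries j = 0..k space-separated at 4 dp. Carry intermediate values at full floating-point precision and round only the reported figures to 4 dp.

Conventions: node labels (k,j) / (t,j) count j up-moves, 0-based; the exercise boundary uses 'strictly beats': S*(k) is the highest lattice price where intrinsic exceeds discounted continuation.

Δt=0.12367, u=1.14619, d=0.87245, q=0.50409, disc=e^(-rΔt)=0.98967
k=6 terminal: V=max(K-S,0) → 93.1896 73.3318 47.2436 12.9700 0.0000 0.0000 0.0000
k=5: j=0 S=72.5430 intr=83.9370 cont=82.3199 V=83.9370[EX]; j=1 S=95.3038 intr=61.1762 cont=59.5591 V=61.1762[EX]; j=2 S=125.2059 intr=31.2741 cont=29.6570 V=31.2741[EX]; j=3 S=164.4900 intr=0.0000 cont=6.3655 V=6.3655[hold]; j=4 S=216.0998 intr=0.0000 cont=0.0000 V=0.0000[hold]; j=5 S=283.9024 intr=0.0000 cont=0.0000 V=0.0000[hold]  S*(5)=125.2059
k=4: j=0 S=83.1482 intr=73.3318 cont=71.7147 V=73.3318[EX]; j=1 S=109.2364 intr=47.2436 cont=45.6265 V=47.2436[EX]; j=2 S=143.5100 intr=12.9700 cont=18.5245 V=18.5245[hold]; j=3 S=188.5371 intr=0.0000 cont=3.1241 V=3.1241[hold]; j=4 S=247.6918 intr=0.0000 cont=0.0000 V=0.0000[hold]  S*(4)=109.2364
k=3: j=0 S=95.3038 intr=61.1762 cont=59.5591 V=61.1762[EX]; j=1 S=125.2059 intr=31.2741 cont=32.4280 V=32.4280[hold]; j=2 S=164.4900 intr=0.0000 cont=10.6502 V=10.6502[hold]; j=3 S=216.0998 intr=0.0000 cont=1.5333 V=1.5333[hold]  S*(3)=95.3038
k=2: j=0 S=109.2364 intr=47.2436 cont=46.2022 V=47.2436[EX]; j=1 S=143.5100 intr=12.9700 cont=21.2284 V=21.2284[hold]; j=2 S=188.5371 intr=0.0000 cont=5.9919 V=5.9919[hold]  S*(2)=109.2364
k=1: j=0 S=125.2059 intr=31.2741 cont=33.7769 V=33.7769[hold]; j=1 S=164.4900 intr=0.0000 cont=13.4078 V=13.4078[hold]  S*(1)=-
k=0: j=0 S=143.5100 intr=12.9700 cont=23.2662 V=23.2662[hold]  S*(0)=-

price = 23.2662
boundary = - - 109.2364 95.3038 109.2364 125.2059
tree:
23.2662
33.7769 13.4078
47.2436 21.2284 5.9919
61.1762 32.4280 10.6502 1.5333
73.3318 47.2436 18.5245 3.1241 0.0000
83.9370 61.1762 31.2741 6.3655 0.0000 0.0000
93.1896 73.3318 47.2436 12.9700 0.0000 0.0000 0.0000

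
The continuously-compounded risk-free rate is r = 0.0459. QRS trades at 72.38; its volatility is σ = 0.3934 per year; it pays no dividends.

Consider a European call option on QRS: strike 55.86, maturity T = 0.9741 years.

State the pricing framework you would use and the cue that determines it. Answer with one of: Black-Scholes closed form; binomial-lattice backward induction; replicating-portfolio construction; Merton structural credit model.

framework: Black-Scholes closed form

Key observation: a European-exercise option on QRS struck at 55.86 — a GBM underlying with constant parameters — admits an analytic price: the data contain no early exercise, no discrete tree, no debt structure.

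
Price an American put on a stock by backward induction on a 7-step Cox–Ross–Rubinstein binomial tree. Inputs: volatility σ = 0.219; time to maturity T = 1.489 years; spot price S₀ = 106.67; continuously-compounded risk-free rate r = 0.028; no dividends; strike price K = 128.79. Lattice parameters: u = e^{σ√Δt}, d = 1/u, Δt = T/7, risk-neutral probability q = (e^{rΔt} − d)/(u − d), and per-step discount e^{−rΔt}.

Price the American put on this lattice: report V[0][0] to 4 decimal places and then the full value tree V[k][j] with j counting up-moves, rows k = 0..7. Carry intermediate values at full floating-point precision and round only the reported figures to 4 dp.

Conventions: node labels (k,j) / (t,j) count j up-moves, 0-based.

price = 24.2366
tree:
24.2366
32.3679 16.5308
41.6313 23.5787 9.7986
50.0048 32.3679 15.2184 4.5870
57.5738 41.6313 22.7491 7.9962 1.2902
64.4156 50.0048 32.3679 13.5636 2.6183 0.0000
70.6002 57.5738 41.6313 22.1200 5.3134 0.0000 0.0000
76.1906 64.4156 50.0048 32.3679 10.7829 0.0000 0.0000 0.0000

Δt=0.21271, u=1.10628, d=0.90393, q=0.50429, disc=e^(-rΔt)=0.99406
k=7 terminal: V=max(K-S,0) → 76.1906 64.4156 50.0048 32.3679 10.7829 0.0000 0.0000 0.0000
k=6: j=0 S=58.1898 intr=70.6002 cont=69.8354 V=70.6002[EX]; j=1 S=71.2162 intr=57.5738 cont=56.8090 V=57.5738[EX]; j=2 S=87.1587 intr=41.6313 cont=40.8665 V=41.6313[EX]; j=3 S=106.6700 intr=22.1200 cont=21.3552 V=22.1200[EX]; j=4 S=130.5491 intr=0.0000 cont=5.3134 V=5.3134[hold]; j=5 S=159.7739 intr=0.0000 cont=0.0000 V=0.0000[hold]; j=6 S=195.5409 intr=0.0000 cont=0.0000 V=0.0000[hold]
k=5: j=0 S=64.3744 intr=64.4156 cont=63.6508 V=64.4156[EX]; j=1 S=78.7852 intr=50.0048 cont=49.2400 V=50.0048[EX]; j=2 S=96.4221 intr=32.3679 cont=31.6031 V=32.3679[EX]; j=3 S=118.0071 intr=10.7829 cont=13.5636 V=13.5636[hold]; j=4 S=144.4242 intr=0.0000 cont=2.6183 V=2.6183[hold]; j=5 S=176.7550 intr=0.0000 cont=0.0000 V=0.0000[hold]
k=4: j=0 S=71.2162 intr=57.5738 cont=56.8090 V=57.5738[EX]; j=1 S=87.1587 intr=41.6313 cont=40.8665 V=41.6313[EX]; j=2 S=106.6700 intr=22.1200 cont=22.7491 V=22.7491[hold]; j=3 S=130.5491 intr=0.0000 cont=7.9962 V=7.9962[hold]; j=4 S=159.7739 intr=0.0000 cont=1.2902 V=1.2902[hold]
k=3: j=0 S=78.7852 intr=50.0048 cont=49.2400 V=50.0048[EX]; j=1 S=96.4221 intr=32.3679 cont=31.9185 V=32.3679[EX]; j=2 S=118.0071 intr=10.7829 cont=15.2184 V=15.2184[hold]; j=3 S=144.4242 intr=0.0000 cont=4.5870 V=4.5870[hold]
k=2: j=0 S=87.1587 intr=41.6313 cont=40.8665 V=41.6313[EX]; j=1 S=106.6700 intr=22.1200 cont=23.5787 V=23.5787[hold]; j=2 S=130.5491 intr=0.0000 cont=9.7986 V=9.7986[hold]
k=1: j=0 S=96.4221 intr=32.3679 cont=32.3344 V=32.3679[EX]; j=1 S=118.0071 intr=10.7829 cont=16.5308 V=16.5308[hold]
k=0: j=0 S=106.6700 intr=22.1200 cont=24.2366 V=24.2366[hold]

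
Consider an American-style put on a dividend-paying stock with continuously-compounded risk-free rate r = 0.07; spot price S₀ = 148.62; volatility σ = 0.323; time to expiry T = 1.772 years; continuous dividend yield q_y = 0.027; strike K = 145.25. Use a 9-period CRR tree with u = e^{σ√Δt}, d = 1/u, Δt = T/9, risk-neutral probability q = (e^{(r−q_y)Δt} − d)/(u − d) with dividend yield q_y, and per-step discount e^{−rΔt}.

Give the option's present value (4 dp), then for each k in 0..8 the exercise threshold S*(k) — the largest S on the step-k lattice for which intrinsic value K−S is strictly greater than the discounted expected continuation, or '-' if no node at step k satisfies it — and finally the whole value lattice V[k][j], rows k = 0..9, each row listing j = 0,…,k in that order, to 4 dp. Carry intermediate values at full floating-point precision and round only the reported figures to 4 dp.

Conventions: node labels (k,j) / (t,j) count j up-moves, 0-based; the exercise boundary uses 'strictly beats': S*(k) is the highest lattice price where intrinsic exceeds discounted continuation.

price = 18.8334
boundary = - - - 96.6819 83.7725 96.6819 83.7725 96.6819 111.5807
tree:
18.8334
26.5713 11.4303
36.4721 17.1681 5.8693
48.5681 25.0970 9.5224 2.2893
61.4775 35.5506 15.0858 4.0866 0.5111
72.6633 48.5681 23.2049 7.1864 1.0237 0.0000
82.3554 61.4775 34.3874 12.3934 2.0504 0.0000 0.0000
90.7534 72.6633 48.5681 20.8164 4.1068 0.0000 0.0000 0.0000
98.0301 82.3554 61.4775 33.6693 8.2254 0.0000 0.0000 0.0000 0.0000
104.3351 90.7534 72.6633 48.5681 16.4745 0.0000 0.0000 0.0000 0.0000 0.0000

Δt=0.19689, u=1.15410, d=0.86647, q=0.49379, disc=e^(-rΔt)=0.98631
k=9 terminal: V=max(K-S,0) → 104.3351 90.7534 72.6633 48.5681 16.4745 0.0000 0.0000 0.0000 0.0000 0.0000
k=8: j=0 S=47.2199 intr=98.0301 cont=96.2923 V=98.0301[EX]; j=1 S=62.8946 intr=82.3554 cont=80.7007 V=82.3554[EX]; j=2 S=83.7725 intr=61.4775 cont=59.9336 V=61.4775[EX]; j=3 S=111.5807 intr=33.6693 cont=32.2727 V=33.6693[EX]; j=4 S=148.6200 intr=0.0000 cont=8.2254 V=8.2254[hold]; j=5 S=197.9544 intr=0.0000 cont=0.0000 V=0.0000[hold]; j=6 S=263.6654 intr=0.0000 cont=0.0000 V=0.0000[hold]; j=7 S=351.1892 intr=0.0000 cont=0.0000 V=0.0000[hold]; j=8 S=467.7666 intr=0.0000 cont=0.0000 V=0.0000[hold]  S*(8)=111.5807
k=7: j=0 S=54.4966 intr=90.7534 cont=89.0542 V=90.7534[EX]; j=1 S=72.5867 intr=72.6633 cont=71.0600 V=72.6633[EX]; j=2 S=96.6819 intr=48.5681 cont=47.0925 V=48.5681[EX]; j=3 S=128.7755 intr=16.4745 cont=20.8164 V=20.8164[hold]; j=4 S=171.5226 intr=0.0000 cont=4.1068 V=4.1068[hold]; j=5 S=228.4595 intr=0.0000 cont=0.0000 V=0.0000[hold]; j=6 S=304.2967 intr=0.0000 cont=0.0000 V=0.0000[hold]; j=7 S=405.3080 intr=0.0000 cont=0.0000 V=0.0000[hold]  S*(7)=96.6819
k=6: j=0 S=62.8946 intr=82.3554 cont=80.7007 V=82.3554[EX]; j=1 S=83.7725 intr=61.4775 cont=59.9336 V=61.4775[EX]; j=2 S=111.5807 intr=33.6693 cont=34.3874 V=34.3874[hold]; j=3 S=148.6200 intr=0.0000 cont=12.3934 V=12.3934[hold]; j=4 S=197.9544 intr=0.0000 cont=2.0504 V=2.0504[hold]; j=5 S=263.6654 intr=0.0000 cont=0.0000 V=0.0000[hold]; j=6 S=351.1892 intr=0.0000 cont=0.0000 V=0.0000[hold]  S*(6)=83.7725
k=5: j=0 S=72.5867 intr=72.6633 cont=71.0600 V=72.6633[EX]; j=1 S=96.6819 intr=48.5681 cont=47.4423 V=48.5681[EX]; j=2 S=128.7755 intr=16.4745 cont=23.2049 V=23.2049[hold]; j=3 S=171.5226 intr=0.0000 cont=7.1864 V=7.1864[hold]; j=4 S=228.4595 intr=0.0000 cont=1.0237 V=1.0237[hold]; j=5 S=304.2967 intr=0.0000 cont=0.0000 V=0.0000[hold]  S*(5)=96.6819
k=4: j=0 S=83.7725 intr=61.4775 cont=59.9336 V=61.4775[EX]; j=1 S=111.5807 intr=33.6693 cont=35.5506 V=35.5506[hold]; j=2 S=148.6200 intr=0.0000 cont=15.0858 V=15.0858[hold]; j=3 S=197.9544 intr=0.0000 cont=4.0866 V=4.0866[hold]; j=4 S=263.6654 intr=0.0000 cont=0.5111 V=0.5111[hold]  S*(4)=83.7725
k=3: j=0 S=96.6819 intr=48.5681 cont=48.0088 V=48.5681[EX]; j=1 S=128.7755 intr=16.4745 cont=25.0970 V=25.0970[hold]; j=2 S=171.5226 intr=0.0000 cont=9.5224 V=9.5224[hold]; j=3 S=228.4595 intr=0.0000 cont=2.2893 V=2.2893[hold]  S*(3)=96.6819
k=2: j=0 S=111.5807 intr=33.6693 cont=36.4721 V=36.4721[hold]; j=1 S=148.6200 intr=0.0000 cont=17.1681 V=17.1681[hold]; j=2 S=197.9544 intr=0.0000 cont=5.8693 V=5.8693[hold]  S*(2)=-
k=1: j=0 S=128.7755 intr=16.4745 cont=26.5713 V=26.5713[hold]; j=1 S=171.5226 intr=0.0000 cont=11.4303 V=11.4303[hold]  S*(1)=-
k=0: j=0 S=148.6200 intr=0.0000 cont=18.8334 V=18.8334[hold]  S*(0)=-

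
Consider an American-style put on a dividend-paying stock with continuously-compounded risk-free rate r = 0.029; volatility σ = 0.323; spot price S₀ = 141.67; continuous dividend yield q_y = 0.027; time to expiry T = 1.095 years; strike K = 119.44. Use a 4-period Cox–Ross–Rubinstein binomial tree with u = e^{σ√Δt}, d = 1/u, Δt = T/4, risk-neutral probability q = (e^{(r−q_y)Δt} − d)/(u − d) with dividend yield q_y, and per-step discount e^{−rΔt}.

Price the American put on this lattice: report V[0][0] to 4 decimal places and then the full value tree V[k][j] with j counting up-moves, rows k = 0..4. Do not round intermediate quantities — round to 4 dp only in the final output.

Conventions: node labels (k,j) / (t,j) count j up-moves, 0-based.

price = 9.1412
tree:
9.1412
14.6339 2.8378
22.7907 5.2917 0.0000
34.1115 9.8678 0.0000 0.0000
47.3791 18.4011 0.0000 0.0000 0.0000

Δt=0.27375  u=1.18412  d=0.84451  q=0.45946  discount=0.99209
step 4 (expiry): payoffs max(K−S,0) = 47.3791 18.4011 0.0000 0.0000 0.0000
k=3: (k=3,j=0): S=85.3285, K−S=34.1115, hold=33.7954 ⇒ V=34.1115 exercise | (k=3,j=1): S=119.6419, K−S=0.0000, hold=9.8678 ⇒ V=9.8678 continue | (k=3,j=2): S=167.7538, K−S=0.0000, hold=0.0000 ⇒ V=0.0000 continue | (k=3,j=3): S=235.2131, K−S=0.0000, hold=0.0000 ⇒ V=0.0000 continue
k=2: (k=2,j=0): S=101.0389, K−S=18.4011, hold=22.7907 ⇒ V=22.7907 continue | (k=2,j=1): S=141.6700, K−S=0.0000, hold=5.2917 ⇒ V=5.2917 continue | (k=2,j=2): S=198.6401, K−S=0.0000, hold=0.0000 ⇒ V=0.0000 continue
k=1: (k=1,j=0): S=119.6419, K−S=0.0000, hold=14.6339 ⇒ V=14.6339 continue | (k=1,j=1): S=167.7538, K−S=0.0000, hold=2.8378 ⇒ V=2.8378 continue
k=0: (k=0,j=0): S=141.6700, K−S=0.0000, hold=9.1412 ⇒ V=9.1412 continue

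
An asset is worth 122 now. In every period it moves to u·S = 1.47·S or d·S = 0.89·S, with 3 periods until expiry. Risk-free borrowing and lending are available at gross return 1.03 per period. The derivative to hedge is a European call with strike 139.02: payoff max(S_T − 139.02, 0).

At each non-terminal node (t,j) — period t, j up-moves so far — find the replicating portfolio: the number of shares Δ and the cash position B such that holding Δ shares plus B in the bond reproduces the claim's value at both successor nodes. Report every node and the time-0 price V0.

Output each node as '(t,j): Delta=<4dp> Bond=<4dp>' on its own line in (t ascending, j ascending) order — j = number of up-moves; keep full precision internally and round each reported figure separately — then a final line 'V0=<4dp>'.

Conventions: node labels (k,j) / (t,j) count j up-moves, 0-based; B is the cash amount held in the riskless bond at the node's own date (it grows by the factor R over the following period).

The replicating-portfolio and risk-neutral prices coincide; use p* = (1.03−0.89)/(1.47−0.89) = 0.2414 for the latter.
Payoffs at expiry: V(3,0)=0.0000, V(3,1)=3.0352, V(3,2)=95.6105, V(3,3)=248.5158
Node (2,0) S=96.6362: V=(p*·3.0352+(1−p*)·0.0000)/1.03=0.7113; Δ=(3.0352−0.0000)/(142.0552−86.0062)=0.0542; B=V−Δ·S=-4.5218
Node (2,1) S=159.6126: V=(p*·95.6105+(1−p*)·3.0352)/1.03=24.6417; Δ=(95.6105−3.0352)/(234.6305−142.0552)=1.0000; B=V−Δ·S=-134.9709
Node (2,2) S=263.6298: V=(p*·248.5158+(1−p*)·95.6105)/1.03=128.6589; Δ=(248.5158−95.6105)/(387.5358−234.6305)=1.0000; B=V−Δ·S=-134.9709
Node (1,0) S=108.5800: V=(p*·24.6417+(1−p*)·0.7113)/1.03=6.2986; Δ=(24.6417−0.7113)/(159.6126−96.6362)=0.3800; B=V−Δ·S=-34.9607
Node (1,1) S=179.3400: V=(p*·128.6589+(1−p*)·24.6417)/1.03=48.3003; Δ=(128.6589−24.6417)/(263.6298−159.6126)=1.0000; B=V−Δ·S=-131.0397
Node (0,0) S=122.0000: V=(p*·48.3003+(1−p*)·6.2986)/1.03=15.9582; Δ=(48.3003−6.2986)/(179.3400−108.5800)=0.5936; B=V−Δ·S=-56.4584
Verification: the root portfolio costs Δ(0,0)·S0 + B(0,0) = 15.9582, matching V0.

(0,0): Delta=0.5936 Bond=-56.4584
(1,0): Delta=0.3800 Bond=-34.9607
(1,1): Delta=1.0000 Bond=-131.0397
(2,0): Delta=0.0542 Bond=-4.5218
(2,1): Delta=1.0000 Bond=-134.9709
(2,2): Delta=1.0000 Bond=-134.9709
V0=15.9582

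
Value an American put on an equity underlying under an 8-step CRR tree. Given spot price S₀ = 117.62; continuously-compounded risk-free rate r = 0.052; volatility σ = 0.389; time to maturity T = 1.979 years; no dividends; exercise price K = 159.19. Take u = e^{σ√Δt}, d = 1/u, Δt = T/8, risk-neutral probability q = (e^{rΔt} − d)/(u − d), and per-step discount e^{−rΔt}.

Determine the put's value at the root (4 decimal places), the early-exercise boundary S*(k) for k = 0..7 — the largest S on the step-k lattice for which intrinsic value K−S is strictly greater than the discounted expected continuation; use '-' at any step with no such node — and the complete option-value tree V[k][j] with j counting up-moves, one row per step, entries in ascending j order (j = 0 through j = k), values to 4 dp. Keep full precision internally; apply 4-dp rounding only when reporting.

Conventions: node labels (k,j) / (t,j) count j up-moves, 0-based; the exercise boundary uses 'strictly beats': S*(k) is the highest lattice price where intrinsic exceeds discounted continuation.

Δt=0.24738  u=1.21346  d=0.82409  q=0.48503  discount=0.98722
step 8 (expiry): payoffs max(K−S,0) = 134.1706 122.3493 104.9426 79.3115 41.5700 0.0000 0.0000 0.0000 0.0000
step 7: (k=7,j=0): S=30.3600, K−S=128.8300, hold=126.7954 ⇒ V=128.8300 exercise | (k=7,j=1): S=44.7047, K−S=114.4853, hold=112.4507 ⇒ V=114.4853 exercise | (k=7,j=2): S=65.8270, K−S=93.3630, hold=91.3283 ⇒ V=93.3630 exercise | (k=7,j=3): S=96.9294, K−S=62.2606, hold=60.2260 ⇒ V=62.2606 exercise | (k=7,j=4): S=142.7272, K−S=16.4628, hold=21.1336 ⇒ V=21.1336 continue | (k=7,j=5): S=210.1639, K−S=0.0000, hold=0.0000 ⇒ V=0.0000 continue | (k=7,j=6): S=309.4634, K−S=0.0000, hold=0.0000 ⇒ V=0.0000 continue | (k=7,j=7): S=455.6807, K−S=0.0000, hold=0.0000 ⇒ V=0.0000 continue  boundary S*=96.9294
step 6: (k=6,j=0): S=36.8407, K−S=122.3493, hold=120.3147 ⇒ V=122.3493 exercise | (k=6,j=1): S=54.2474, K−S=104.9426, hold=102.9080 ⇒ V=104.9426 exercise | (k=6,j=2): S=79.8785, K−S=79.3115, hold=77.2769 ⇒ V=79.3115 exercise | (k=6,j=3): S=117.6200, K−S=41.5700, hold=41.7719 ⇒ V=41.7719 continue | (k=6,j=4): S=173.1938, K−S=0.0000, hold=10.7441 ⇒ V=10.7441 continue | (k=6,j=5): S=255.0256, K−S=0.0000, hold=0.0000 ⇒ V=0.0000 continue | (k=6,j=6): S=375.5217, K−S=0.0000, hold=0.0000 ⇒ V=0.0000 continue  boundary S*=79.8785
step 5: (k=5,j=0): S=44.7047, K−S=114.4853, hold=112.4507 ⇒ V=114.4853 exercise | (k=5,j=1): S=65.8270, K−S=93.3630, hold=91.3283 ⇒ V=93.3630 exercise | (k=5,j=2): S=96.9294, K−S=62.2606, hold=60.3227 ⇒ V=62.2606 exercise | (k=5,j=3): S=142.7272, K−S=16.4628, hold=26.3809 ⇒ V=26.3809 continue | (k=5,j=4): S=210.1639, K−S=0.0000, hold=5.4621 ⇒ V=5.4621 continue | (k=5,j=5): S=309.4634, K−S=0.0000, hold=0.0000 ⇒ V=0.0000 continue  boundary S*=96.9294
step 4: (k=4,j=0): S=54.2474, K−S=104.9426, hold=102.9080 ⇒ V=104.9426 exercise | (k=4,j=1): S=79.8785, K−S=79.3115, hold=77.2769 ⇒ V=79.3115 exercise | (k=4,j=2): S=117.6200, K−S=41.5700, hold=44.2845 ⇒ V=44.2845 continue | (k=4,j=3): S=173.1938, K−S=0.0000, hold=16.0272 ⇒ V=16.0272 continue | (k=4,j=4): S=255.0256, K−S=0.0000, hold=2.7769 ⇒ V=2.7769 continue  boundary S*=79.8785
step 3: (k=3,j=0): S=65.8270, K−S=93.3630, hold=91.3283 ⇒ V=93.3630 exercise | (k=3,j=1): S=96.9294, K−S=62.2606, hold=61.5258 ⇒ V=62.2606 exercise | (k=3,j=2): S=142.7272, K−S=16.4628, hold=30.1880 ⇒ V=30.1880 continue | (k=3,j=3): S=210.1639, K−S=0.0000, hold=9.4777 ⇒ V=9.4777 continue  boundary S*=96.9294
step 2: (k=2,j=0): S=79.8785, K−S=79.3115, hold=77.2769 ⇒ V=79.3115 exercise | (k=2,j=1): S=117.6200, K−S=41.5700, hold=46.1074 ⇒ V=46.1074 continue | (k=2,j=2): S=173.1938, K−S=0.0000, hold=19.8854 ⇒ V=19.8854 continue  boundary S*=79.8785
step 1: (k=1,j=0): S=96.9294, K−S=62.2606, hold=62.3986 ⇒ V=62.3986 continue | (k=1,j=1): S=142.7272, K−S=16.4628, hold=32.9622 ⇒ V=32.9622 continue  boundary S*=-
step 0: (k=0,j=0): S=117.6200, K−S=41.5700, hold=47.5060 ⇒ V=47.5060 continue  boundary S*=-

price = 47.5060
boundary = - - 79.8785 96.9294 79.8785 96.9294 79.8785 96.9294
tree:
47.5060
62.3986 32.9622
79.3115 46.1074 19.8854
93.3630 62.2606 30.1880 9.4777
104.9426 79.3115 44.2845 16.0272 2.7769
114.4853 93.3630 62.2606 26.3809 5.4621 0.0000
122.3493 104.9426 79.3115 41.7719 10.7441 0.0000 0.0000
128.8300 114.4853 93.3630 62.2606 21.1336 0.0000 0.0000 0.0000
134.1706 122.3493 104.9426 79.3115 41.5700 0.0000 0.0000 0.0000 0.0000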